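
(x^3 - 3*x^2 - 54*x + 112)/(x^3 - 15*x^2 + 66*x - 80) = (x + 7)/(x - 5)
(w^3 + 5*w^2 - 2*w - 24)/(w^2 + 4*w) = w + 1 - 6/w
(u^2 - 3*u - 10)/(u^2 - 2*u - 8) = (u - 5)/(u - 4)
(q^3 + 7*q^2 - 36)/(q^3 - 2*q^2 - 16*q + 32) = (q^2 + 9*q + 18)/(q^2 - 16)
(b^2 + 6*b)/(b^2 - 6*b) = (b + 6)/(b - 6)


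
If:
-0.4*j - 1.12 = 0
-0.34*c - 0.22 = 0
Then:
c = -0.65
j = -2.80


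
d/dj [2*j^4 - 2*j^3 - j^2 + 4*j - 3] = 8*j^3 - 6*j^2 - 2*j + 4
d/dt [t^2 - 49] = 2*t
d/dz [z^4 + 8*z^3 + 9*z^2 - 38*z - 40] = 4*z^3 + 24*z^2 + 18*z - 38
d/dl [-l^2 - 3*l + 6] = -2*l - 3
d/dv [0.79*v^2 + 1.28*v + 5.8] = 1.58*v + 1.28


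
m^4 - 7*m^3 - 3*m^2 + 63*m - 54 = (m - 6)*(m - 3)*(m - 1)*(m + 3)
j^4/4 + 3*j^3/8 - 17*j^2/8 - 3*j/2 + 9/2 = (j/4 + 1/2)*(j - 2)*(j - 3/2)*(j + 3)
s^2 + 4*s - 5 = (s - 1)*(s + 5)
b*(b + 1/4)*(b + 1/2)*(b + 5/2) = b^4 + 13*b^3/4 + 2*b^2 + 5*b/16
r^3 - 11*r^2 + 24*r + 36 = (r - 6)^2*(r + 1)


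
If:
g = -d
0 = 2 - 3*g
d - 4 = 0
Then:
No Solution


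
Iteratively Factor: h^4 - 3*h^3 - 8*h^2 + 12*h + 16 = (h - 2)*(h^3 - h^2 - 10*h - 8) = (h - 2)*(h + 2)*(h^2 - 3*h - 4) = (h - 2)*(h + 1)*(h + 2)*(h - 4)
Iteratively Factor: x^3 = (x)*(x^2) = x^2*(x)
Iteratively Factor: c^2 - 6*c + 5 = (c - 1)*(c - 5)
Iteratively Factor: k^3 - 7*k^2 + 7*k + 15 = (k - 3)*(k^2 - 4*k - 5) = (k - 3)*(k + 1)*(k - 5)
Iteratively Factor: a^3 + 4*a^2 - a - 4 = (a - 1)*(a^2 + 5*a + 4) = (a - 1)*(a + 4)*(a + 1)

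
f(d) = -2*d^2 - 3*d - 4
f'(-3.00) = 9.00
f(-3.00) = -13.00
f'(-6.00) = 21.00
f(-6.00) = -58.00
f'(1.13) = -7.52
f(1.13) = -9.94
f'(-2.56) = 7.24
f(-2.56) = -9.43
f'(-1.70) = 3.80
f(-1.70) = -4.68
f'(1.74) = -9.96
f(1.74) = -15.28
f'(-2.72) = 7.88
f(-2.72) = -10.64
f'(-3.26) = 10.04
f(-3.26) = -15.48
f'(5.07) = -23.28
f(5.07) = -70.62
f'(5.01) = -23.04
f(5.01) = -69.23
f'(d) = -4*d - 3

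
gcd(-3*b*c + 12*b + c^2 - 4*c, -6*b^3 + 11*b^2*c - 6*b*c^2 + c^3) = 3*b - c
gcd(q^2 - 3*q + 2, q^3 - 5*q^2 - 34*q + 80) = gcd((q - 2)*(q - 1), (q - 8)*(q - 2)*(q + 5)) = q - 2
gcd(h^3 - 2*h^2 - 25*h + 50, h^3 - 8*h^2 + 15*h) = h - 5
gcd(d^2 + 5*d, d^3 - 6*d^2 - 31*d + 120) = d + 5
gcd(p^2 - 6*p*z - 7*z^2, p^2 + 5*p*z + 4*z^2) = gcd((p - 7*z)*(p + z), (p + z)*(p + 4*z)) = p + z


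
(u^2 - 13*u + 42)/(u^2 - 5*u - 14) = (u - 6)/(u + 2)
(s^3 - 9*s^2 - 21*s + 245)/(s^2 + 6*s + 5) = (s^2 - 14*s + 49)/(s + 1)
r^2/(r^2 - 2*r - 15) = r^2/(r^2 - 2*r - 15)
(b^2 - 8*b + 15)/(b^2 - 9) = (b - 5)/(b + 3)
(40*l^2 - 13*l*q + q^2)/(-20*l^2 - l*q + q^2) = (-8*l + q)/(4*l + q)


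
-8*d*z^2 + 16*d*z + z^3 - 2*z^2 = z*(-8*d + z)*(z - 2)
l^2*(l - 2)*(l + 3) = l^4 + l^3 - 6*l^2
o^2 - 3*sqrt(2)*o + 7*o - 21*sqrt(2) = (o + 7)*(o - 3*sqrt(2))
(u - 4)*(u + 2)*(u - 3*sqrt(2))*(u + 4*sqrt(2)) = u^4 - 2*u^3 + sqrt(2)*u^3 - 32*u^2 - 2*sqrt(2)*u^2 - 8*sqrt(2)*u + 48*u + 192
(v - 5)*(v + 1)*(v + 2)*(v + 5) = v^4 + 3*v^3 - 23*v^2 - 75*v - 50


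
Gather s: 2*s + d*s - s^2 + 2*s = -s^2 + s*(d + 4)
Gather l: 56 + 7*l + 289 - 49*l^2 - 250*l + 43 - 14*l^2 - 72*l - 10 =-63*l^2 - 315*l + 378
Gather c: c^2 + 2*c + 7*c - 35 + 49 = c^2 + 9*c + 14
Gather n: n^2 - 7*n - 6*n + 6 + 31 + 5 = n^2 - 13*n + 42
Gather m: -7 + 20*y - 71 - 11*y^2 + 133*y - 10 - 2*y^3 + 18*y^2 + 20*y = -2*y^3 + 7*y^2 + 173*y - 88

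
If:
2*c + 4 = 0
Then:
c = -2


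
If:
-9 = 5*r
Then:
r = -9/5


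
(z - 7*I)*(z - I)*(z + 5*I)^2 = z^4 + 2*I*z^3 + 48*z^2 + 130*I*z + 175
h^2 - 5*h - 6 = (h - 6)*(h + 1)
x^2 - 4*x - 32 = (x - 8)*(x + 4)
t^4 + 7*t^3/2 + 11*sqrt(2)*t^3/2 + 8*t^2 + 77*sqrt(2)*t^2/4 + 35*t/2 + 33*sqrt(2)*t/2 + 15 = (t + 3/2)*(t + 2)*(t + sqrt(2)/2)*(t + 5*sqrt(2))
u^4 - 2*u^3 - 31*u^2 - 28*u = u*(u - 7)*(u + 1)*(u + 4)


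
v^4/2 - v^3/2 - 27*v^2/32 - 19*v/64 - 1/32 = (v/2 + 1/4)*(v - 2)*(v + 1/4)^2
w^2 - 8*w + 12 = (w - 6)*(w - 2)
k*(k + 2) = k^2 + 2*k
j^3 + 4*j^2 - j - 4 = (j - 1)*(j + 1)*(j + 4)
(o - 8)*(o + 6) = o^2 - 2*o - 48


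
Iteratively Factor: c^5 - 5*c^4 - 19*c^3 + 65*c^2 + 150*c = (c - 5)*(c^4 - 19*c^2 - 30*c) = c*(c - 5)*(c^3 - 19*c - 30) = c*(c - 5)*(c + 3)*(c^2 - 3*c - 10) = c*(c - 5)*(c + 2)*(c + 3)*(c - 5)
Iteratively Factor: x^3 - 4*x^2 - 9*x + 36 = (x - 4)*(x^2 - 9) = (x - 4)*(x + 3)*(x - 3)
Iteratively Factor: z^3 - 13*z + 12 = (z - 3)*(z^2 + 3*z - 4) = (z - 3)*(z - 1)*(z + 4)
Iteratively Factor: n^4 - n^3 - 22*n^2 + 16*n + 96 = (n - 4)*(n^3 + 3*n^2 - 10*n - 24) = (n - 4)*(n - 3)*(n^2 + 6*n + 8) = (n - 4)*(n - 3)*(n + 2)*(n + 4)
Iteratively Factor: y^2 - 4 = (y - 2)*(y + 2)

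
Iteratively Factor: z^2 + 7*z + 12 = (z + 4)*(z + 3)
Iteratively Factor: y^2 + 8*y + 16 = (y + 4)*(y + 4)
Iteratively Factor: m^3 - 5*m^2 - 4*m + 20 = (m + 2)*(m^2 - 7*m + 10) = (m - 5)*(m + 2)*(m - 2)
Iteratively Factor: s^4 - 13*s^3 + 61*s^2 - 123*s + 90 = (s - 3)*(s^3 - 10*s^2 + 31*s - 30) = (s - 5)*(s - 3)*(s^2 - 5*s + 6) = (s - 5)*(s - 3)*(s - 2)*(s - 3)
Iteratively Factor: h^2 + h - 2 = (h + 2)*(h - 1)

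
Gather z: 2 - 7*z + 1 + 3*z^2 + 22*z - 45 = 3*z^2 + 15*z - 42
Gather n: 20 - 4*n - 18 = 2 - 4*n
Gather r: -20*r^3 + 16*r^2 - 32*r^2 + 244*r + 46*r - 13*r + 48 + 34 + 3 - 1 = -20*r^3 - 16*r^2 + 277*r + 84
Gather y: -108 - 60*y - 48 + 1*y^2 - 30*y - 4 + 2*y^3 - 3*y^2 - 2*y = 2*y^3 - 2*y^2 - 92*y - 160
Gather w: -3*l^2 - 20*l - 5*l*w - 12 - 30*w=-3*l^2 - 20*l + w*(-5*l - 30) - 12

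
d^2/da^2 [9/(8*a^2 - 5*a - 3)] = 18*(64*a^2 - 40*a - (16*a - 5)^2 - 24)/(-8*a^2 + 5*a + 3)^3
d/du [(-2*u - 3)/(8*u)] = 3/(8*u^2)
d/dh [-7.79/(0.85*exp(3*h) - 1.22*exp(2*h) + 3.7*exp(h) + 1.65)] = (19.8645*exp(2*h) - 19.0076*exp(h) + 28.823)*exp(h)/(0.85*exp(3*h) - 1.22*exp(2*h) + 3.7*exp(h) + 1.65)^2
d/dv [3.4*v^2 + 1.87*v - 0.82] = 6.8*v + 1.87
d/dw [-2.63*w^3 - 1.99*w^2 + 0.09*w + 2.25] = -7.89*w^2 - 3.98*w + 0.09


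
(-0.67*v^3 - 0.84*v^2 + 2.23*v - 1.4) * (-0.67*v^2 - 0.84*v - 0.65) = 0.4489*v^5 + 1.1256*v^4 - 0.353*v^3 - 0.3892*v^2 - 0.2735*v + 0.91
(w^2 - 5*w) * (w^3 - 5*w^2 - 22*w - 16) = w^5 - 10*w^4 + 3*w^3 + 94*w^2 + 80*w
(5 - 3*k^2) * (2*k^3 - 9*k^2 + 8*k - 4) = -6*k^5 + 27*k^4 - 14*k^3 - 33*k^2 + 40*k - 20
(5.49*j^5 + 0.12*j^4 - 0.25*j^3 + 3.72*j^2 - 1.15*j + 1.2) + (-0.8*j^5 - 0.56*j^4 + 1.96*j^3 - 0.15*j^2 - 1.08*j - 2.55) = 4.69*j^5 - 0.44*j^4 + 1.71*j^3 + 3.57*j^2 - 2.23*j - 1.35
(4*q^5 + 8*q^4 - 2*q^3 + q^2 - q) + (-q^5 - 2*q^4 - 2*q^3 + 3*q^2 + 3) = 3*q^5 + 6*q^4 - 4*q^3 + 4*q^2 - q + 3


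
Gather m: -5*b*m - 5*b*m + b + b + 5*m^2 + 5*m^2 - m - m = 2*b + 10*m^2 + m*(-10*b - 2)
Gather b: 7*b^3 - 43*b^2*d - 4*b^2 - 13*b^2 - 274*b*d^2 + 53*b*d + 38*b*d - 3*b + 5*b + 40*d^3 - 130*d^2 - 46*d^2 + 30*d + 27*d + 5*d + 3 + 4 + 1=7*b^3 + b^2*(-43*d - 17) + b*(-274*d^2 + 91*d + 2) + 40*d^3 - 176*d^2 + 62*d + 8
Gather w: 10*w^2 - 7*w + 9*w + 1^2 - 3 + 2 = 10*w^2 + 2*w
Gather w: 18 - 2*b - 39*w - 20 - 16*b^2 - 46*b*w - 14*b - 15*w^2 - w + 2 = -16*b^2 - 16*b - 15*w^2 + w*(-46*b - 40)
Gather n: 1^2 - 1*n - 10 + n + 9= 0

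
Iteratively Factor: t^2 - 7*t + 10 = (t - 2)*(t - 5)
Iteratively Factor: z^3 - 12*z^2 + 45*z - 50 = (z - 5)*(z^2 - 7*z + 10) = (z - 5)^2*(z - 2)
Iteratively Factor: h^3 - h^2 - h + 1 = (h - 1)*(h^2 - 1) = (h - 1)^2*(h + 1)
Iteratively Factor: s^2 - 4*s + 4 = (s - 2)*(s - 2)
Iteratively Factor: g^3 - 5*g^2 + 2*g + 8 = (g - 2)*(g^2 - 3*g - 4) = (g - 4)*(g - 2)*(g + 1)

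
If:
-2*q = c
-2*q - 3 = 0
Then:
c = 3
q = -3/2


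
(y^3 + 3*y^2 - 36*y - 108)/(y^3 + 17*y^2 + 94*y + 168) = (y^2 - 3*y - 18)/(y^2 + 11*y + 28)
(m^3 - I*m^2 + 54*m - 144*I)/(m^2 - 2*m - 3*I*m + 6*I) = (m^2 + 2*I*m + 48)/(m - 2)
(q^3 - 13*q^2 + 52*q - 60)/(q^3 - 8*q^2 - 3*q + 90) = (q - 2)/(q + 3)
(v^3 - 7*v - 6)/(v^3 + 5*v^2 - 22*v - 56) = (v^2 - 2*v - 3)/(v^2 + 3*v - 28)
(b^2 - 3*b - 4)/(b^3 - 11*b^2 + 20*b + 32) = 1/(b - 8)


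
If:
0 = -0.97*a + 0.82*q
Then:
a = 0.845360824742268*q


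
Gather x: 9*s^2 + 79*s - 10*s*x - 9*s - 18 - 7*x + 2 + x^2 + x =9*s^2 + 70*s + x^2 + x*(-10*s - 6) - 16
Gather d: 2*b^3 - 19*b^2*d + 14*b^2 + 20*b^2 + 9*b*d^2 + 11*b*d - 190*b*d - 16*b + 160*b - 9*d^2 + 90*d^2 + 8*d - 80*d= 2*b^3 + 34*b^2 + 144*b + d^2*(9*b + 81) + d*(-19*b^2 - 179*b - 72)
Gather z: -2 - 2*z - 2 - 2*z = -4*z - 4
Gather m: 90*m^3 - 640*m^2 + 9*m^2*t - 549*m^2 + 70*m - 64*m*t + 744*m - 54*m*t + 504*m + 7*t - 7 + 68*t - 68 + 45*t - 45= 90*m^3 + m^2*(9*t - 1189) + m*(1318 - 118*t) + 120*t - 120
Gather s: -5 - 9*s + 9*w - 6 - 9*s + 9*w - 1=-18*s + 18*w - 12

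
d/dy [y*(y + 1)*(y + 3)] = 3*y^2 + 8*y + 3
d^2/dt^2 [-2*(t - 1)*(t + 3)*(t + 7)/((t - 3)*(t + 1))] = 48*(-3*t^3 - 3*t^2 - 21*t + 11)/(t^6 - 6*t^5 + 3*t^4 + 28*t^3 - 9*t^2 - 54*t - 27)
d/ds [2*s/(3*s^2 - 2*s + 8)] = 2*(8 - 3*s^2)/(9*s^4 - 12*s^3 + 52*s^2 - 32*s + 64)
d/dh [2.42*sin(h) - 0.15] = 2.42*cos(h)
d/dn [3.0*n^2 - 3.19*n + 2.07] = 6.0*n - 3.19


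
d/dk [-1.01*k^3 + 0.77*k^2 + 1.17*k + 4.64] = -3.03*k^2 + 1.54*k + 1.17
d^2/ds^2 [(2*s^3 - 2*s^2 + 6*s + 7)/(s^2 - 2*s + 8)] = 6*(-2*s^3 - 9*s^2 + 66*s - 20)/(s^6 - 6*s^5 + 36*s^4 - 104*s^3 + 288*s^2 - 384*s + 512)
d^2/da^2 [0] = 0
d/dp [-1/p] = p^(-2)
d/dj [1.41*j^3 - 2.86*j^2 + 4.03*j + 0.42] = 4.23*j^2 - 5.72*j + 4.03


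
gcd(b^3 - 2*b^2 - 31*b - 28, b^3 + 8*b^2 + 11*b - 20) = b + 4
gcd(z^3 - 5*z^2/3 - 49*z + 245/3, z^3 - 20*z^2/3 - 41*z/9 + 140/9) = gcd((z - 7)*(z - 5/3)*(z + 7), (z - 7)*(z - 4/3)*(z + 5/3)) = z - 7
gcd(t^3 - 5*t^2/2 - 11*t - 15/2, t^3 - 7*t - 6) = t + 1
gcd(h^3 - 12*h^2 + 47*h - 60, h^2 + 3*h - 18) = h - 3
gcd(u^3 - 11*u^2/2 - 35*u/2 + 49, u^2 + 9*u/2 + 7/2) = u + 7/2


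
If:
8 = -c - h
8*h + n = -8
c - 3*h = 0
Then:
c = -6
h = -2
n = 8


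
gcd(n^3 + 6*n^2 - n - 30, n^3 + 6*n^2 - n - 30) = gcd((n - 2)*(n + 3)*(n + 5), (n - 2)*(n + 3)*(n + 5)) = n^3 + 6*n^2 - n - 30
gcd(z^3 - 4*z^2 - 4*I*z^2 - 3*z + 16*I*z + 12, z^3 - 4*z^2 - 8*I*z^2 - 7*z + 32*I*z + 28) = z^2 + z*(-4 - I) + 4*I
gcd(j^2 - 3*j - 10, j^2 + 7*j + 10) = j + 2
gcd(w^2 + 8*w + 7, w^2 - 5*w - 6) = w + 1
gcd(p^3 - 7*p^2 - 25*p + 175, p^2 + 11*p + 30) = p + 5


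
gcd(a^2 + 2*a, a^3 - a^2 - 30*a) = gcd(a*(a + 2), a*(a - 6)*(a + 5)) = a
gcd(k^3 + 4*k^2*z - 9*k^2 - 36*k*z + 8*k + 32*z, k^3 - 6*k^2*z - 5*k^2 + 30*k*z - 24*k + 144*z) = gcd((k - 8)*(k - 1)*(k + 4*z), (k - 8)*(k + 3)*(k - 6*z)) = k - 8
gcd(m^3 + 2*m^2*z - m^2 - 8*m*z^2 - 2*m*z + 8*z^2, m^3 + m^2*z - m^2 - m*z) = m - 1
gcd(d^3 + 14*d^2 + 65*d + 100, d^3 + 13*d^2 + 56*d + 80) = d^2 + 9*d + 20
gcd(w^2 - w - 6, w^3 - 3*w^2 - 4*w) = 1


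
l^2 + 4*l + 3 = (l + 1)*(l + 3)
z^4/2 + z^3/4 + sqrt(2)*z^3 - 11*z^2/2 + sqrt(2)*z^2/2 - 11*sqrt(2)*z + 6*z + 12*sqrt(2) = (z/2 + sqrt(2))*(z - 2)*(z - 3/2)*(z + 4)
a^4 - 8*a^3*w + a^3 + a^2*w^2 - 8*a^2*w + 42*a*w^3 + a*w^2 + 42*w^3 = (a + 1)*(a - 7*w)*(a - 3*w)*(a + 2*w)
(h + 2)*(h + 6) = h^2 + 8*h + 12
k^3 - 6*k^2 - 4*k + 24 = (k - 6)*(k - 2)*(k + 2)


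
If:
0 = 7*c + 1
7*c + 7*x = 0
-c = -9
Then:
No Solution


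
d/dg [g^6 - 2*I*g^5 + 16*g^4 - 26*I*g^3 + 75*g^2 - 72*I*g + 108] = 6*g^5 - 10*I*g^4 + 64*g^3 - 78*I*g^2 + 150*g - 72*I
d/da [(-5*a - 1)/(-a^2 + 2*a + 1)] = (5*a^2 - 10*a - 2*(a - 1)*(5*a + 1) - 5)/(-a^2 + 2*a + 1)^2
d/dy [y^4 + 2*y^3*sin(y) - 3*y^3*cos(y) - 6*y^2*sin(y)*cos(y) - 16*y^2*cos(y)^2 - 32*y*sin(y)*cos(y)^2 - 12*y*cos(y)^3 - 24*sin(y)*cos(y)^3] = 3*y^3*sin(y) + 2*y^3*cos(y) + 4*y^3 + 6*y^2*sin(y) + 16*y^2*sin(2*y) - 9*y^2*cos(y) - 6*y^2*cos(2*y) + 9*y*sin(y) - 6*y*sin(2*y) + 9*y*sin(3*y) - 8*y*cos(y) - 16*y*cos(2*y) - 24*y*cos(3*y) - 16*y - 8*sin(y) - 8*sin(3*y) - 9*cos(y) - 24*cos(2*y)^2 - 12*cos(2*y) - 3*cos(3*y) + 12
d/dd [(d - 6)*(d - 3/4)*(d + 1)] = 3*d^2 - 23*d/2 - 9/4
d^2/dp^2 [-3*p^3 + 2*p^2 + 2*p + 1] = 4 - 18*p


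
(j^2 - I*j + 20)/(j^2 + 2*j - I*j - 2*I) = (j^2 - I*j + 20)/(j^2 + j*(2 - I) - 2*I)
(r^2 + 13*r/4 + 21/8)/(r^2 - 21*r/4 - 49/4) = (r + 3/2)/(r - 7)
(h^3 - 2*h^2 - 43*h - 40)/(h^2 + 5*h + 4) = (h^2 - 3*h - 40)/(h + 4)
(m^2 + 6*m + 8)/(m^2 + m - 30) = (m^2 + 6*m + 8)/(m^2 + m - 30)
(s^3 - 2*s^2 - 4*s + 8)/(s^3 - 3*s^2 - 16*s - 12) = (s^2 - 4*s + 4)/(s^2 - 5*s - 6)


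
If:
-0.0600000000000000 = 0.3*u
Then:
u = -0.20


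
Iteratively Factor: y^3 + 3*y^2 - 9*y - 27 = (y - 3)*(y^2 + 6*y + 9) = (y - 3)*(y + 3)*(y + 3)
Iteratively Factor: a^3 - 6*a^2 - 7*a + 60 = (a + 3)*(a^2 - 9*a + 20) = (a - 5)*(a + 3)*(a - 4)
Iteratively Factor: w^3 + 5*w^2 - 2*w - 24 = (w + 4)*(w^2 + w - 6) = (w + 3)*(w + 4)*(w - 2)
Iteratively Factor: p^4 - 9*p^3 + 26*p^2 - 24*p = (p - 4)*(p^3 - 5*p^2 + 6*p) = (p - 4)*(p - 3)*(p^2 - 2*p) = (p - 4)*(p - 3)*(p - 2)*(p)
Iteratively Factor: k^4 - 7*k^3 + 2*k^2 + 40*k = (k - 4)*(k^3 - 3*k^2 - 10*k) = (k - 5)*(k - 4)*(k^2 + 2*k) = k*(k - 5)*(k - 4)*(k + 2)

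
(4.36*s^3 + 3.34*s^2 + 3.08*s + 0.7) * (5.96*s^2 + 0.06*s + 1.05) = 25.9856*s^5 + 20.168*s^4 + 23.1352*s^3 + 7.8638*s^2 + 3.276*s + 0.735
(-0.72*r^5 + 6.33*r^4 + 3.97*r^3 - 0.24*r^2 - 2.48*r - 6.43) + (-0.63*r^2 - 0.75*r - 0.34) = -0.72*r^5 + 6.33*r^4 + 3.97*r^3 - 0.87*r^2 - 3.23*r - 6.77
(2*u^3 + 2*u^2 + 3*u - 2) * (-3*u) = -6*u^4 - 6*u^3 - 9*u^2 + 6*u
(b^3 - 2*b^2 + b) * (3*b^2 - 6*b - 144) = 3*b^5 - 12*b^4 - 129*b^3 + 282*b^2 - 144*b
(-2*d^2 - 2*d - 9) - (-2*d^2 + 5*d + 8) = -7*d - 17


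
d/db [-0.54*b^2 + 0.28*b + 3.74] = 0.28 - 1.08*b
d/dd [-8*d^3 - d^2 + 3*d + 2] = -24*d^2 - 2*d + 3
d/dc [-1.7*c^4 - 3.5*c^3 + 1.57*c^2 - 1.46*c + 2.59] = -6.8*c^3 - 10.5*c^2 + 3.14*c - 1.46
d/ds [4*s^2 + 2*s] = 8*s + 2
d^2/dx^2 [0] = 0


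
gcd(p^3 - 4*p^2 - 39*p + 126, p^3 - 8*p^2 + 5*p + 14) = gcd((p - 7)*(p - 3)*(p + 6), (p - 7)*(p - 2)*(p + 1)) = p - 7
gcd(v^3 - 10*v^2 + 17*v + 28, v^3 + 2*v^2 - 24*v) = v - 4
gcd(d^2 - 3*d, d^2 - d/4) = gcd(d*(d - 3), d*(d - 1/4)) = d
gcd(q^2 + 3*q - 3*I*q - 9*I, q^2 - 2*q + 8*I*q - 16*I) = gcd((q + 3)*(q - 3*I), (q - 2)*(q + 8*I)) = 1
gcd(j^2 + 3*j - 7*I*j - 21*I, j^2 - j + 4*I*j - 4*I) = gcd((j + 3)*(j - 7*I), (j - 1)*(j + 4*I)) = 1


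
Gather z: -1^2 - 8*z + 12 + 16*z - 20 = 8*z - 9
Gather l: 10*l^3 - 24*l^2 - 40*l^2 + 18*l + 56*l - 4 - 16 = 10*l^3 - 64*l^2 + 74*l - 20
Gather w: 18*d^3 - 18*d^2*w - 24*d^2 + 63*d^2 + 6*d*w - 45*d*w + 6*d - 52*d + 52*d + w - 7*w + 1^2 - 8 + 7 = 18*d^3 + 39*d^2 + 6*d + w*(-18*d^2 - 39*d - 6)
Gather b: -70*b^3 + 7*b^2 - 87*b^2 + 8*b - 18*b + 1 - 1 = -70*b^3 - 80*b^2 - 10*b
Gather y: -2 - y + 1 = -y - 1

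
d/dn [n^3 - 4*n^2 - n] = 3*n^2 - 8*n - 1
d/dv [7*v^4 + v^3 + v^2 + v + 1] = 28*v^3 + 3*v^2 + 2*v + 1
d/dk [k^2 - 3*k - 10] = 2*k - 3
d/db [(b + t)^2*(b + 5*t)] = (b + t)*(3*b + 11*t)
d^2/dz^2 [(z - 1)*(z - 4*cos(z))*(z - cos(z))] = 5*z^2*cos(z) + 20*z*sin(z) - 5*z*cos(z) - 8*z*cos(2*z) + 6*z - 10*sqrt(2)*sin(z + pi/4) + 8*sqrt(2)*cos(2*z + pi/4) - 2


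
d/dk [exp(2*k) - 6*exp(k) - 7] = 2*(exp(k) - 3)*exp(k)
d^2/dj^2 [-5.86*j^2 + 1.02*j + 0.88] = -11.7200000000000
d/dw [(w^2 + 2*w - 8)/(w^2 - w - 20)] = -3/(w^2 - 10*w + 25)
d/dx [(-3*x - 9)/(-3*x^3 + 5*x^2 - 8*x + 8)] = 6*(-3*x^3 - 11*x^2 + 15*x - 16)/(9*x^6 - 30*x^5 + 73*x^4 - 128*x^3 + 144*x^2 - 128*x + 64)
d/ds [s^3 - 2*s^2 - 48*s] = 3*s^2 - 4*s - 48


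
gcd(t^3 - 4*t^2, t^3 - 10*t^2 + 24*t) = t^2 - 4*t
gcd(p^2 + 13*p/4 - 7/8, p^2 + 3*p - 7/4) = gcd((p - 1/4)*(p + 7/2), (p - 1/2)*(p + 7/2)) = p + 7/2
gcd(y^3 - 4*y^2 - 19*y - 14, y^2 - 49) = y - 7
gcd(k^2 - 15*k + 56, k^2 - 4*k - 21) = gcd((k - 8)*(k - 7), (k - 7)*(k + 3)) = k - 7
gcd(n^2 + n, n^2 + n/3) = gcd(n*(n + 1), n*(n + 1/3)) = n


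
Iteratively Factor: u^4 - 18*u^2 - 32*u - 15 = (u + 3)*(u^3 - 3*u^2 - 9*u - 5) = (u + 1)*(u + 3)*(u^2 - 4*u - 5) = (u + 1)^2*(u + 3)*(u - 5)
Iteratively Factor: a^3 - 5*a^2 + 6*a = (a - 2)*(a^2 - 3*a) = a*(a - 2)*(a - 3)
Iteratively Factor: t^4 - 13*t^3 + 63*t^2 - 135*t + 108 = (t - 3)*(t^3 - 10*t^2 + 33*t - 36) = (t - 3)^2*(t^2 - 7*t + 12) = (t - 4)*(t - 3)^2*(t - 3)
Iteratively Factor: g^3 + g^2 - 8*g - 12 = (g + 2)*(g^2 - g - 6) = (g - 3)*(g + 2)*(g + 2)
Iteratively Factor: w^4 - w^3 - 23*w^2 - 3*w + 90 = (w + 3)*(w^3 - 4*w^2 - 11*w + 30) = (w - 5)*(w + 3)*(w^2 + w - 6) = (w - 5)*(w + 3)^2*(w - 2)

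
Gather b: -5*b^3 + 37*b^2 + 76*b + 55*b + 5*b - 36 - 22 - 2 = -5*b^3 + 37*b^2 + 136*b - 60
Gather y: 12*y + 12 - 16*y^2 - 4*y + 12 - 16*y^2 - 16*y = -32*y^2 - 8*y + 24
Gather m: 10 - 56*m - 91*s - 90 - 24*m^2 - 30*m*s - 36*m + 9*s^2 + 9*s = -24*m^2 + m*(-30*s - 92) + 9*s^2 - 82*s - 80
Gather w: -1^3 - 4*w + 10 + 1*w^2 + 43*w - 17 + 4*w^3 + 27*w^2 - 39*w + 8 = 4*w^3 + 28*w^2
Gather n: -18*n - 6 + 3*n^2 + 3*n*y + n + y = 3*n^2 + n*(3*y - 17) + y - 6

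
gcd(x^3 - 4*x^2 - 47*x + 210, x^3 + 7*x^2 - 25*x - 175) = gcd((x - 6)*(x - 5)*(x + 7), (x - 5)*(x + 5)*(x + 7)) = x^2 + 2*x - 35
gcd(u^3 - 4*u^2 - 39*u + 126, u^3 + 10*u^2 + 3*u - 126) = u^2 + 3*u - 18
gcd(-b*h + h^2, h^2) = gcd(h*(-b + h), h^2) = h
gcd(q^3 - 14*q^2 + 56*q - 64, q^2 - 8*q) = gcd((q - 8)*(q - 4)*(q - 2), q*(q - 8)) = q - 8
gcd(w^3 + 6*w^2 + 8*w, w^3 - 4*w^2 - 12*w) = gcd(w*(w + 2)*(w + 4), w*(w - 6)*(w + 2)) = w^2 + 2*w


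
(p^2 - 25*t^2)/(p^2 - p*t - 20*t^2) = (p + 5*t)/(p + 4*t)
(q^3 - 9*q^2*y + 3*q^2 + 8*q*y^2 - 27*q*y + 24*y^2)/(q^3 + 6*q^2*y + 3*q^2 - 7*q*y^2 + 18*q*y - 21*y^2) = (q - 8*y)/(q + 7*y)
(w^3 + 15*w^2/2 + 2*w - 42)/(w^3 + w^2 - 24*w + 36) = (w + 7/2)/(w - 3)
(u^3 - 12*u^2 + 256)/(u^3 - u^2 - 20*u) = (u^2 - 16*u + 64)/(u*(u - 5))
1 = 1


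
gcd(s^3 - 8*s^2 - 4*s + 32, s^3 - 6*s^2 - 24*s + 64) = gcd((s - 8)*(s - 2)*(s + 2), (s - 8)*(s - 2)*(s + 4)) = s^2 - 10*s + 16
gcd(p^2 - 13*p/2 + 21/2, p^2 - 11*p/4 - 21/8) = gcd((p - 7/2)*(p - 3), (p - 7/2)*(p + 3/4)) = p - 7/2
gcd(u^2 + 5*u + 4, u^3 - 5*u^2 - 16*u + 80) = u + 4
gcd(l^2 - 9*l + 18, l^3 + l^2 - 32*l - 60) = l - 6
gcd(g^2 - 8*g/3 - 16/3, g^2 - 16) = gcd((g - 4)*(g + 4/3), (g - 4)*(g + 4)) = g - 4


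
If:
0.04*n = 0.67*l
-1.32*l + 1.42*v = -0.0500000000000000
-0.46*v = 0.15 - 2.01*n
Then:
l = 0.00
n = 0.07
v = -0.03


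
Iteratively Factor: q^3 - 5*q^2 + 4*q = (q - 4)*(q^2 - q) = (q - 4)*(q - 1)*(q)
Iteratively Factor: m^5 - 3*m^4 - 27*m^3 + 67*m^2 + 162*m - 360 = (m - 3)*(m^4 - 27*m^2 - 14*m + 120) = (m - 3)*(m + 3)*(m^3 - 3*m^2 - 18*m + 40) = (m - 3)*(m - 2)*(m + 3)*(m^2 - m - 20) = (m - 5)*(m - 3)*(m - 2)*(m + 3)*(m + 4)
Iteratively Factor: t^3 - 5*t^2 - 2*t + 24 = (t + 2)*(t^2 - 7*t + 12) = (t - 3)*(t + 2)*(t - 4)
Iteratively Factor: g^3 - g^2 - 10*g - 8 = (g + 2)*(g^2 - 3*g - 4) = (g + 1)*(g + 2)*(g - 4)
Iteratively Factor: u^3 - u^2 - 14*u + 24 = (u - 3)*(u^2 + 2*u - 8) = (u - 3)*(u + 4)*(u - 2)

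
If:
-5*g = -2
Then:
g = 2/5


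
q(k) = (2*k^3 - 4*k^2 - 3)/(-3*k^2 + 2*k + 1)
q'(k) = (6*k - 2)*(2*k^3 - 4*k^2 - 3)/(-3*k^2 + 2*k + 1)^2 + (6*k^2 - 8*k)/(-3*k^2 + 2*k + 1) = 2*(-3*k^4 + 4*k^3 - k^2 - 13*k + 3)/(9*k^4 - 12*k^3 - 2*k^2 + 4*k + 1)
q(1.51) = 1.86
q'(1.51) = -5.21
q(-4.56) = 3.91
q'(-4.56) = -0.66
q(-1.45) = 2.13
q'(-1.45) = -0.17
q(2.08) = 0.30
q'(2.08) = -1.59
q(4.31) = -1.80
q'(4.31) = -0.74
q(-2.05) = 2.36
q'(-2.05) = -0.50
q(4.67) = -2.06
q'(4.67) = -0.72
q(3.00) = -0.75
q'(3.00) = -0.90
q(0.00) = -3.00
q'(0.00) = 6.00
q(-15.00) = 10.87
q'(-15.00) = -0.67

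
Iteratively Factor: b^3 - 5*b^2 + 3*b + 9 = (b - 3)*(b^2 - 2*b - 3) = (b - 3)^2*(b + 1)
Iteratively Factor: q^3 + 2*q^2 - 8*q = (q)*(q^2 + 2*q - 8) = q*(q + 4)*(q - 2)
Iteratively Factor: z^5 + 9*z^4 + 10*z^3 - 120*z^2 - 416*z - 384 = (z + 3)*(z^4 + 6*z^3 - 8*z^2 - 96*z - 128) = (z + 3)*(z + 4)*(z^3 + 2*z^2 - 16*z - 32) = (z + 3)*(z + 4)^2*(z^2 - 2*z - 8) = (z - 4)*(z + 3)*(z + 4)^2*(z + 2)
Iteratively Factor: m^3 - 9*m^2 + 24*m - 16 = (m - 4)*(m^2 - 5*m + 4) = (m - 4)*(m - 1)*(m - 4)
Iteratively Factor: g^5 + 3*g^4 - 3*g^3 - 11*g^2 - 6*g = (g + 3)*(g^4 - 3*g^2 - 2*g) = (g - 2)*(g + 3)*(g^3 + 2*g^2 + g) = (g - 2)*(g + 1)*(g + 3)*(g^2 + g) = g*(g - 2)*(g + 1)*(g + 3)*(g + 1)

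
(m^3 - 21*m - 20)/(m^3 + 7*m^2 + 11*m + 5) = (m^2 - m - 20)/(m^2 + 6*m + 5)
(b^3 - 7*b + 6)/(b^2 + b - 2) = (b^2 + b - 6)/(b + 2)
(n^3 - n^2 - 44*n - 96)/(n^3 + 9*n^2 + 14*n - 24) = (n^2 - 5*n - 24)/(n^2 + 5*n - 6)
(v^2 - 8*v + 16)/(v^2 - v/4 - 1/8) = 8*(-v^2 + 8*v - 16)/(-8*v^2 + 2*v + 1)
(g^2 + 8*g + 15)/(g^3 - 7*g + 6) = (g + 5)/(g^2 - 3*g + 2)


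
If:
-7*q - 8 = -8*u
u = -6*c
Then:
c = -u/6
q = 8*u/7 - 8/7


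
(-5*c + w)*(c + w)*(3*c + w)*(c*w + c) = -15*c^4*w - 15*c^4 - 17*c^3*w^2 - 17*c^3*w - c^2*w^3 - c^2*w^2 + c*w^4 + c*w^3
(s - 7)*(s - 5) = s^2 - 12*s + 35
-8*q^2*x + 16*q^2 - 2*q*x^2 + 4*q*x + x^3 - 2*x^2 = (-4*q + x)*(2*q + x)*(x - 2)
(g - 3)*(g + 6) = g^2 + 3*g - 18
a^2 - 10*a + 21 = (a - 7)*(a - 3)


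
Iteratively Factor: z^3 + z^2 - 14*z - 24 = (z + 3)*(z^2 - 2*z - 8) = (z + 2)*(z + 3)*(z - 4)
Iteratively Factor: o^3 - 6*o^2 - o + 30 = (o + 2)*(o^2 - 8*o + 15) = (o - 3)*(o + 2)*(o - 5)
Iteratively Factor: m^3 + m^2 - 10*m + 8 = (m - 1)*(m^2 + 2*m - 8) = (m - 2)*(m - 1)*(m + 4)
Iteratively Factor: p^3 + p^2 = (p)*(p^2 + p) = p^2*(p + 1)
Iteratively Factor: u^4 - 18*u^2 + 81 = (u + 3)*(u^3 - 3*u^2 - 9*u + 27) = (u - 3)*(u + 3)*(u^2 - 9) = (u - 3)^2*(u + 3)*(u + 3)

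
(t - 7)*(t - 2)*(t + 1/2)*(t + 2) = t^4 - 13*t^3/2 - 15*t^2/2 + 26*t + 14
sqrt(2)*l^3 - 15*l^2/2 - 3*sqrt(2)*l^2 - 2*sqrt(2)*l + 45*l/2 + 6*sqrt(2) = (l - 3)*(l - 4*sqrt(2))*(sqrt(2)*l + 1/2)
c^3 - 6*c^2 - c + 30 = (c - 5)*(c - 3)*(c + 2)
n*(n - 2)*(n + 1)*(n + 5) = n^4 + 4*n^3 - 7*n^2 - 10*n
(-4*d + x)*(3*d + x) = -12*d^2 - d*x + x^2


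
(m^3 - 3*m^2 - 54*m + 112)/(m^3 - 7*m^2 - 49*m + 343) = (m^2 - 10*m + 16)/(m^2 - 14*m + 49)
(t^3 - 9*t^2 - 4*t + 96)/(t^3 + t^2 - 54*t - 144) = (t - 4)/(t + 6)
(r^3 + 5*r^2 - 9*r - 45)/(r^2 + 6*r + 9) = (r^2 + 2*r - 15)/(r + 3)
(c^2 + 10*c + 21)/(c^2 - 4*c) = (c^2 + 10*c + 21)/(c*(c - 4))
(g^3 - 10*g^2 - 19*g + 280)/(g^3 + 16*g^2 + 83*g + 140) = (g^2 - 15*g + 56)/(g^2 + 11*g + 28)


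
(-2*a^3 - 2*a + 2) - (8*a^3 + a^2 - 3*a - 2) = -10*a^3 - a^2 + a + 4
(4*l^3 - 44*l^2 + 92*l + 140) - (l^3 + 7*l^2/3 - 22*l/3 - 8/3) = 3*l^3 - 139*l^2/3 + 298*l/3 + 428/3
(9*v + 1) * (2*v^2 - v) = 18*v^3 - 7*v^2 - v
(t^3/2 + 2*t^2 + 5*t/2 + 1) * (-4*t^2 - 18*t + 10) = -2*t^5 - 17*t^4 - 41*t^3 - 29*t^2 + 7*t + 10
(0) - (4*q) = -4*q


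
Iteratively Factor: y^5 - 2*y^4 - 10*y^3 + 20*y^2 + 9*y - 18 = (y - 2)*(y^4 - 10*y^2 + 9) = (y - 2)*(y + 1)*(y^3 - y^2 - 9*y + 9) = (y - 2)*(y - 1)*(y + 1)*(y^2 - 9) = (y - 2)*(y - 1)*(y + 1)*(y + 3)*(y - 3)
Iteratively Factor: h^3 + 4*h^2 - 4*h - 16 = (h - 2)*(h^2 + 6*h + 8) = (h - 2)*(h + 4)*(h + 2)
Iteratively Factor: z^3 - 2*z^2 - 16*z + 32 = (z - 2)*(z^2 - 16) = (z - 4)*(z - 2)*(z + 4)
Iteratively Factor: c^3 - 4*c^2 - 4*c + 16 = (c - 4)*(c^2 - 4) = (c - 4)*(c + 2)*(c - 2)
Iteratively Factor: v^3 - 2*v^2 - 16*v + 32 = (v - 2)*(v^2 - 16) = (v - 2)*(v + 4)*(v - 4)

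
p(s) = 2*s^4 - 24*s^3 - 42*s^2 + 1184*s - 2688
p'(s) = 8*s^3 - 72*s^2 - 84*s + 1184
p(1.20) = -1365.00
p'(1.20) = 993.34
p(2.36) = -381.10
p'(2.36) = 689.90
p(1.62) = -968.41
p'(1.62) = 892.98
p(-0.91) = -3780.76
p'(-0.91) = 1194.79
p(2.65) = -193.34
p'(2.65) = 604.66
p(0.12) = -2546.57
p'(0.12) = 1172.90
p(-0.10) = -2806.80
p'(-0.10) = 1191.67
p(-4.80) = -5622.99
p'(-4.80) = -956.42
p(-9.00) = 13872.00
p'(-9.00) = -9724.00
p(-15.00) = 152352.00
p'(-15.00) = -40756.00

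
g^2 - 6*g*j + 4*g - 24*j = (g + 4)*(g - 6*j)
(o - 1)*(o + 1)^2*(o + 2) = o^4 + 3*o^3 + o^2 - 3*o - 2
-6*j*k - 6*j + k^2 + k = (-6*j + k)*(k + 1)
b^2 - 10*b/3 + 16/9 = (b - 8/3)*(b - 2/3)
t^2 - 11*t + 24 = (t - 8)*(t - 3)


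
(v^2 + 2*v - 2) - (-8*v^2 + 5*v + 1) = 9*v^2 - 3*v - 3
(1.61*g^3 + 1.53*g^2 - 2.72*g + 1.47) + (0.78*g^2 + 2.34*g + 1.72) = 1.61*g^3 + 2.31*g^2 - 0.38*g + 3.19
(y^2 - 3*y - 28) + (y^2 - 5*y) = 2*y^2 - 8*y - 28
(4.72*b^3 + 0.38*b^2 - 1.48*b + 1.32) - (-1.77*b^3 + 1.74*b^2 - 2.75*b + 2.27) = 6.49*b^3 - 1.36*b^2 + 1.27*b - 0.95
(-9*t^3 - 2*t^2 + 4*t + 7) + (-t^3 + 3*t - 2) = -10*t^3 - 2*t^2 + 7*t + 5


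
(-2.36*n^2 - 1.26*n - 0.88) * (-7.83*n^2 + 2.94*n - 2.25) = 18.4788*n^4 + 2.9274*n^3 + 8.496*n^2 + 0.2478*n + 1.98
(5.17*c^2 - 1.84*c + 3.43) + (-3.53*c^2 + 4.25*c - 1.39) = 1.64*c^2 + 2.41*c + 2.04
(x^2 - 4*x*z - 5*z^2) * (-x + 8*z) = -x^3 + 12*x^2*z - 27*x*z^2 - 40*z^3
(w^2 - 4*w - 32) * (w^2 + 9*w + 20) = w^4 + 5*w^3 - 48*w^2 - 368*w - 640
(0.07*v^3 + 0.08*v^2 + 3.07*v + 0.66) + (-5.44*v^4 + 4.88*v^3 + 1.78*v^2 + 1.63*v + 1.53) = -5.44*v^4 + 4.95*v^3 + 1.86*v^2 + 4.7*v + 2.19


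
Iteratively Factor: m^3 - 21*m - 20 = (m + 4)*(m^2 - 4*m - 5) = (m + 1)*(m + 4)*(m - 5)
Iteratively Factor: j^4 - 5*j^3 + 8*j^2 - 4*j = (j)*(j^3 - 5*j^2 + 8*j - 4) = j*(j - 1)*(j^2 - 4*j + 4) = j*(j - 2)*(j - 1)*(j - 2)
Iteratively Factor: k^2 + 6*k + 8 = (k + 2)*(k + 4)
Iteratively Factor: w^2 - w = (w - 1)*(w)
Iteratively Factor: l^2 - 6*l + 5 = (l - 1)*(l - 5)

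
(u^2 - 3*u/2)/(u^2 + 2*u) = (u - 3/2)/(u + 2)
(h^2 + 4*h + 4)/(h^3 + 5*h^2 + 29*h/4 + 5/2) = 4*(h + 2)/(4*h^2 + 12*h + 5)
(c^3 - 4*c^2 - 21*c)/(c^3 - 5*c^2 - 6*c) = (-c^2 + 4*c + 21)/(-c^2 + 5*c + 6)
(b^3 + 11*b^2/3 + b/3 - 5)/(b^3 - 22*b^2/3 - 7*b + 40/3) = (b + 3)/(b - 8)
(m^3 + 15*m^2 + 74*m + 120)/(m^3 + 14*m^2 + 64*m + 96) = (m + 5)/(m + 4)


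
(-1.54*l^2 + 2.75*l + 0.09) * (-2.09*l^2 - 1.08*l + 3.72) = 3.2186*l^4 - 4.0843*l^3 - 8.8869*l^2 + 10.1328*l + 0.3348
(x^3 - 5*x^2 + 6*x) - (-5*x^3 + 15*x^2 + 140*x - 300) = 6*x^3 - 20*x^2 - 134*x + 300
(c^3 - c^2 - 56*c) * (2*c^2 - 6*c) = 2*c^5 - 8*c^4 - 106*c^3 + 336*c^2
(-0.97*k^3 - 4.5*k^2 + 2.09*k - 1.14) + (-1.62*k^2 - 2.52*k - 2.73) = -0.97*k^3 - 6.12*k^2 - 0.43*k - 3.87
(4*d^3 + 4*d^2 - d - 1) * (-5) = -20*d^3 - 20*d^2 + 5*d + 5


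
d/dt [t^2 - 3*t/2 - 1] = 2*t - 3/2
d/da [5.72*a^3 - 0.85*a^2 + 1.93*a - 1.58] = 17.16*a^2 - 1.7*a + 1.93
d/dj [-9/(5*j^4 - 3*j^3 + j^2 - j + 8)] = 9*(20*j^3 - 9*j^2 + 2*j - 1)/(5*j^4 - 3*j^3 + j^2 - j + 8)^2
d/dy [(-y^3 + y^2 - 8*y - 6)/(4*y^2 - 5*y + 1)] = 2*(-2*y^4 + 5*y^3 + 12*y^2 + 25*y - 19)/(16*y^4 - 40*y^3 + 33*y^2 - 10*y + 1)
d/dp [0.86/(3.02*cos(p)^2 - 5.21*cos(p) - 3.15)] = (5.1944*cos(p) - 4.4806)*sin(p)/(-3.02*cos(p)^2 + 5.21*cos(p) + 3.15)^2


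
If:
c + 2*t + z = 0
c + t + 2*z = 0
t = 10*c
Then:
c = 0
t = 0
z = 0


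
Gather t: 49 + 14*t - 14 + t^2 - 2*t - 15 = t^2 + 12*t + 20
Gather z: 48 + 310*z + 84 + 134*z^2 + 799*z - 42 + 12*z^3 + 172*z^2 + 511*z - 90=12*z^3 + 306*z^2 + 1620*z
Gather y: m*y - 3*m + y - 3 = -3*m + y*(m + 1) - 3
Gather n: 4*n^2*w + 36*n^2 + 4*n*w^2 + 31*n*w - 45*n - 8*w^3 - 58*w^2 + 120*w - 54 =n^2*(4*w + 36) + n*(4*w^2 + 31*w - 45) - 8*w^3 - 58*w^2 + 120*w - 54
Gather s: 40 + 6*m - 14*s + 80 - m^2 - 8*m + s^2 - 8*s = -m^2 - 2*m + s^2 - 22*s + 120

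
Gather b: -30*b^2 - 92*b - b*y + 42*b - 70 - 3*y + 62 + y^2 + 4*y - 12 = -30*b^2 + b*(-y - 50) + y^2 + y - 20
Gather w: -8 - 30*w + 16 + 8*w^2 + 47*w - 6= 8*w^2 + 17*w + 2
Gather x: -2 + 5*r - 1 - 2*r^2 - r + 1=-2*r^2 + 4*r - 2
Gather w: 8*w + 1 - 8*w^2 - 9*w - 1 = -8*w^2 - w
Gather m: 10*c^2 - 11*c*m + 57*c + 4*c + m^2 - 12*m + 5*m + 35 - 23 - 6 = 10*c^2 + 61*c + m^2 + m*(-11*c - 7) + 6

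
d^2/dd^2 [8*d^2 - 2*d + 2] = 16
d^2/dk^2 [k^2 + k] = 2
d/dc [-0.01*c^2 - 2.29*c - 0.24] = -0.02*c - 2.29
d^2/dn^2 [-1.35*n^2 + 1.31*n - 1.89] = -2.70000000000000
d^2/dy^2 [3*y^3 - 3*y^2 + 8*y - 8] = 18*y - 6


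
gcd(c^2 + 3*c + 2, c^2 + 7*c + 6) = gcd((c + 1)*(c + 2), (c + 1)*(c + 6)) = c + 1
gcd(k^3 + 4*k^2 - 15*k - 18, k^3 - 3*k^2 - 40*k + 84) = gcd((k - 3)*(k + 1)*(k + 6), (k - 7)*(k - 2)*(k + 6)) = k + 6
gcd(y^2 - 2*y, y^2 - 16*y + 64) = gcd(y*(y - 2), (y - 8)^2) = 1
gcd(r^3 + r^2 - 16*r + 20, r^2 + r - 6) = r - 2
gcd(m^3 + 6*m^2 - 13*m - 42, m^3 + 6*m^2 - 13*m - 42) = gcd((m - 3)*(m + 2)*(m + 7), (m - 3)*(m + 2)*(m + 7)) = m^3 + 6*m^2 - 13*m - 42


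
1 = 1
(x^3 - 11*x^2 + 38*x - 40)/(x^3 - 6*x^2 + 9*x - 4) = (x^2 - 7*x + 10)/(x^2 - 2*x + 1)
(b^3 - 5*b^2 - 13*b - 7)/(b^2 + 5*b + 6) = (b^3 - 5*b^2 - 13*b - 7)/(b^2 + 5*b + 6)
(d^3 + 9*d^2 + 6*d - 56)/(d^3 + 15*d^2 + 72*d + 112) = (d - 2)/(d + 4)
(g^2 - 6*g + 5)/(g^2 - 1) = (g - 5)/(g + 1)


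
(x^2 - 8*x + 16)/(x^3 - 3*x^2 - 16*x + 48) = (x - 4)/(x^2 + x - 12)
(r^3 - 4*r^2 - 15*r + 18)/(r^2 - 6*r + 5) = (r^2 - 3*r - 18)/(r - 5)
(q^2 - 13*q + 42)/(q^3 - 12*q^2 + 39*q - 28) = (q - 6)/(q^2 - 5*q + 4)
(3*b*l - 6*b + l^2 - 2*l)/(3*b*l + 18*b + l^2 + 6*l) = (l - 2)/(l + 6)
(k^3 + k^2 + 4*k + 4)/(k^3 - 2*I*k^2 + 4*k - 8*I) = (k + 1)/(k - 2*I)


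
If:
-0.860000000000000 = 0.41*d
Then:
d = -2.10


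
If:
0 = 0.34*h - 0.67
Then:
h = 1.97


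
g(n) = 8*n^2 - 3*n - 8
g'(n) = 16*n - 3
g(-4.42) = 161.55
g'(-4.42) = -73.72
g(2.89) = 50.15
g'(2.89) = 43.24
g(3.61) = 85.43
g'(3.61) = 54.76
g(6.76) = 337.30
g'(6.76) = 105.16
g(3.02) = 55.90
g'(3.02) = 45.32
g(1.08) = -1.91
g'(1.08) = 14.28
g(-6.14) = 312.02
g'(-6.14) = -101.24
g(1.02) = -2.74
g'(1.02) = 13.32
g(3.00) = 55.00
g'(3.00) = 45.00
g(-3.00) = 73.00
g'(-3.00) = -51.00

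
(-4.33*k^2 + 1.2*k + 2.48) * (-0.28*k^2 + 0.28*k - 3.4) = 1.2124*k^4 - 1.5484*k^3 + 14.3636*k^2 - 3.3856*k - 8.432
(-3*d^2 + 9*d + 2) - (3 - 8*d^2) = 5*d^2 + 9*d - 1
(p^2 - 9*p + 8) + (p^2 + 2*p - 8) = 2*p^2 - 7*p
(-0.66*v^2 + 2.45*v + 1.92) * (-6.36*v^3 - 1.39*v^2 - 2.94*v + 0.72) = 4.1976*v^5 - 14.6646*v^4 - 13.6763*v^3 - 10.347*v^2 - 3.8808*v + 1.3824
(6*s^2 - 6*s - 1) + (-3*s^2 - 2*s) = 3*s^2 - 8*s - 1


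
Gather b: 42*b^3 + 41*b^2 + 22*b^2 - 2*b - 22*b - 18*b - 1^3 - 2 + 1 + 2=42*b^3 + 63*b^2 - 42*b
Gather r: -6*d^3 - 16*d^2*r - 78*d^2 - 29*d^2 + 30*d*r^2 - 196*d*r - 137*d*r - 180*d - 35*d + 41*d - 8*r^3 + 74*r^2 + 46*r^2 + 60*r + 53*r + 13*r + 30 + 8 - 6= -6*d^3 - 107*d^2 - 174*d - 8*r^3 + r^2*(30*d + 120) + r*(-16*d^2 - 333*d + 126) + 32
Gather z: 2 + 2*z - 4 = 2*z - 2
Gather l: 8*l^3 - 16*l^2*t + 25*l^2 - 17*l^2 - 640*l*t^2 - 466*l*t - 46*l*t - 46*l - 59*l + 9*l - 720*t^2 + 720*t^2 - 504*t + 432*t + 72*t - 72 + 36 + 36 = 8*l^3 + l^2*(8 - 16*t) + l*(-640*t^2 - 512*t - 96)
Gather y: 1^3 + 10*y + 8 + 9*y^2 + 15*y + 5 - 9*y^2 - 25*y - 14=0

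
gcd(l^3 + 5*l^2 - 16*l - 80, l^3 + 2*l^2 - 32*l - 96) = l + 4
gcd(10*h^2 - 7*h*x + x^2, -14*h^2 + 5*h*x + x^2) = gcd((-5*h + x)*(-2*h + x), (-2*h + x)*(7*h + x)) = -2*h + x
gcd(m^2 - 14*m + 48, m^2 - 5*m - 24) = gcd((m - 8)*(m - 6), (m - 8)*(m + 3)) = m - 8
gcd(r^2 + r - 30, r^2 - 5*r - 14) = 1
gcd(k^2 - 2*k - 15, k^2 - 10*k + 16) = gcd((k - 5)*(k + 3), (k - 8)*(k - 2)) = 1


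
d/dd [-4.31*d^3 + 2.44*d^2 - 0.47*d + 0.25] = -12.93*d^2 + 4.88*d - 0.47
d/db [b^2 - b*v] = 2*b - v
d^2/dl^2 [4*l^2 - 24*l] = 8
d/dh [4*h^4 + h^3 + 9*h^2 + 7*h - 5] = 16*h^3 + 3*h^2 + 18*h + 7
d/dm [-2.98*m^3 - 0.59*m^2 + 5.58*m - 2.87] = -8.94*m^2 - 1.18*m + 5.58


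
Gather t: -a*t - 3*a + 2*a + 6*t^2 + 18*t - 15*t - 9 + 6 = -a + 6*t^2 + t*(3 - a) - 3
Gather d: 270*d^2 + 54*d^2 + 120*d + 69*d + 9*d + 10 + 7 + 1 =324*d^2 + 198*d + 18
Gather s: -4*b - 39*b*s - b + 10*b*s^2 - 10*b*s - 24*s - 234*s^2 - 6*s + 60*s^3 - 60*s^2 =-5*b + 60*s^3 + s^2*(10*b - 294) + s*(-49*b - 30)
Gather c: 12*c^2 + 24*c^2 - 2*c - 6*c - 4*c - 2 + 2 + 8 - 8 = 36*c^2 - 12*c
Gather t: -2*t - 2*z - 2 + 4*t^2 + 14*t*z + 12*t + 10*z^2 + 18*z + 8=4*t^2 + t*(14*z + 10) + 10*z^2 + 16*z + 6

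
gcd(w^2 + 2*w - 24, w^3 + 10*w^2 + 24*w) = w + 6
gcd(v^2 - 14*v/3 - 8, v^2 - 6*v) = v - 6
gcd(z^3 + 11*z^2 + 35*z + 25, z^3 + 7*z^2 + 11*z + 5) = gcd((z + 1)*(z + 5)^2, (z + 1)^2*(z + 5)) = z^2 + 6*z + 5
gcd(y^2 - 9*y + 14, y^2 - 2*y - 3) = 1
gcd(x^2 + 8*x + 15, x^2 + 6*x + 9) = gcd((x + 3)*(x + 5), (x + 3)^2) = x + 3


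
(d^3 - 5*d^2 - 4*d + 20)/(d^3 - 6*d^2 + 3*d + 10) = (d + 2)/(d + 1)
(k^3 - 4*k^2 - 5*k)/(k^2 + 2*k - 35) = k*(k + 1)/(k + 7)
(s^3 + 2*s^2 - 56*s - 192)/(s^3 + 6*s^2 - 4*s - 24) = (s^2 - 4*s - 32)/(s^2 - 4)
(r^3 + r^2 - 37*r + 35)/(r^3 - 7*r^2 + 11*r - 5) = (r + 7)/(r - 1)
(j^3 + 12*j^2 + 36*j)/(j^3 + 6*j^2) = (j + 6)/j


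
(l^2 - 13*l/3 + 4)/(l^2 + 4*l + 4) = (l^2 - 13*l/3 + 4)/(l^2 + 4*l + 4)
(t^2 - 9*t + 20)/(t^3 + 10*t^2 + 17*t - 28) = (t^2 - 9*t + 20)/(t^3 + 10*t^2 + 17*t - 28)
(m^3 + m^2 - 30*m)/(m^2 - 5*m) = m + 6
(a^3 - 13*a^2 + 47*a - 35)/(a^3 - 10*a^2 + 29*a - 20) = (a - 7)/(a - 4)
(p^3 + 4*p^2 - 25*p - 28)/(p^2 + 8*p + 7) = p - 4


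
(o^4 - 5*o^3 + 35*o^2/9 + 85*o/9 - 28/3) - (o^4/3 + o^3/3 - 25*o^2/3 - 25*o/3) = 2*o^4/3 - 16*o^3/3 + 110*o^2/9 + 160*o/9 - 28/3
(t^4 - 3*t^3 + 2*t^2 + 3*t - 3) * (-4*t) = -4*t^5 + 12*t^4 - 8*t^3 - 12*t^2 + 12*t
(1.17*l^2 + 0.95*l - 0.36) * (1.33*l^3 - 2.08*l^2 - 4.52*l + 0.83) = 1.5561*l^5 - 1.1701*l^4 - 7.7432*l^3 - 2.5741*l^2 + 2.4157*l - 0.2988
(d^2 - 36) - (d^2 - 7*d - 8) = 7*d - 28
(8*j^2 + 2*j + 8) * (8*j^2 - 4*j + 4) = 64*j^4 - 16*j^3 + 88*j^2 - 24*j + 32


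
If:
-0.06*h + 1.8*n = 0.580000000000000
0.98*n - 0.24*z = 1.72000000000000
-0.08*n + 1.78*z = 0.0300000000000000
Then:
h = 43.70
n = 1.78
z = 0.10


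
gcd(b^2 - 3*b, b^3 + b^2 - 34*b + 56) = 1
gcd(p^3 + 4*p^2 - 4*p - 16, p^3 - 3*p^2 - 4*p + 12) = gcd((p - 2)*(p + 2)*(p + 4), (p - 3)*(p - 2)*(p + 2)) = p^2 - 4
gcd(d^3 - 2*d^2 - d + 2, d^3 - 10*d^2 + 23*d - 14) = d^2 - 3*d + 2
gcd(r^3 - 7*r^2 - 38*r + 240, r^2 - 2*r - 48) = r^2 - 2*r - 48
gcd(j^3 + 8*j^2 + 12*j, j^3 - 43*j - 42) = j + 6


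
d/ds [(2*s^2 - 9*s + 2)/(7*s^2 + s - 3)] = 5*(13*s^2 - 8*s + 5)/(49*s^4 + 14*s^3 - 41*s^2 - 6*s + 9)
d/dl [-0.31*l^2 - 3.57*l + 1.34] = -0.62*l - 3.57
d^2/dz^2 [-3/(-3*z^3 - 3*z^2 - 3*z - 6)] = 2*(-(3*z + 1)*(z^3 + z^2 + z + 2) + (3*z^2 + 2*z + 1)^2)/(z^3 + z^2 + z + 2)^3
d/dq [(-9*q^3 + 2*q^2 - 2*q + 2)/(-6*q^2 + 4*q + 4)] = (27*q^4 - 36*q^3 - 56*q^2 + 20*q - 8)/(2*(9*q^4 - 12*q^3 - 8*q^2 + 8*q + 4))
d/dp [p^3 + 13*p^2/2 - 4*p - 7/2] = 3*p^2 + 13*p - 4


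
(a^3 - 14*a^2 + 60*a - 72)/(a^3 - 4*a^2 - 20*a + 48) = (a - 6)/(a + 4)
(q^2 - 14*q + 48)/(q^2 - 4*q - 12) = (q - 8)/(q + 2)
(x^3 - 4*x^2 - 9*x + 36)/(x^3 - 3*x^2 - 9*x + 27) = (x - 4)/(x - 3)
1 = 1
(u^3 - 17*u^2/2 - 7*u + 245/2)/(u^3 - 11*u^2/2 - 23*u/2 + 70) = (u - 7)/(u - 4)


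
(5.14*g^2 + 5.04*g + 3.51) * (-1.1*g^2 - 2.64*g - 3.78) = -5.654*g^4 - 19.1136*g^3 - 36.5958*g^2 - 28.3176*g - 13.2678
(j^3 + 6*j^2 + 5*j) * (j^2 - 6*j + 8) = j^5 - 23*j^3 + 18*j^2 + 40*j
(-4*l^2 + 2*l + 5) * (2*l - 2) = -8*l^3 + 12*l^2 + 6*l - 10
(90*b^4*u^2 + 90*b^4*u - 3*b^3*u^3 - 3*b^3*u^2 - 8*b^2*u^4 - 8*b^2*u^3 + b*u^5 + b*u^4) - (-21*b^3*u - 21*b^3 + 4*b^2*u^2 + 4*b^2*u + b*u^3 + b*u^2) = 90*b^4*u^2 + 90*b^4*u - 3*b^3*u^3 - 3*b^3*u^2 + 21*b^3*u + 21*b^3 - 8*b^2*u^4 - 8*b^2*u^3 - 4*b^2*u^2 - 4*b^2*u + b*u^5 + b*u^4 - b*u^3 - b*u^2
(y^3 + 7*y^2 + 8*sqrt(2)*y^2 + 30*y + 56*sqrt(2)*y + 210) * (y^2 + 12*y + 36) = y^5 + 8*sqrt(2)*y^4 + 19*y^4 + 150*y^3 + 152*sqrt(2)*y^3 + 822*y^2 + 960*sqrt(2)*y^2 + 2016*sqrt(2)*y + 3600*y + 7560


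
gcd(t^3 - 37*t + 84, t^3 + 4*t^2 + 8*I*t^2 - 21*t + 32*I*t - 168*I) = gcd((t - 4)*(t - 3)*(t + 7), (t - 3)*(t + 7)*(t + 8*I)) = t^2 + 4*t - 21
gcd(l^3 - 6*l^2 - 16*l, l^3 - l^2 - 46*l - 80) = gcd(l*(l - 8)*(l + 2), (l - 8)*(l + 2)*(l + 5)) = l^2 - 6*l - 16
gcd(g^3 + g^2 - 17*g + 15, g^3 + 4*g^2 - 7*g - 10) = g + 5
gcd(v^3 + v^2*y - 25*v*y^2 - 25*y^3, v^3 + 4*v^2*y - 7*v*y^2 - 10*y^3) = v^2 + 6*v*y + 5*y^2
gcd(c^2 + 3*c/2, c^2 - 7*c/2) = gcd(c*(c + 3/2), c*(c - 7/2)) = c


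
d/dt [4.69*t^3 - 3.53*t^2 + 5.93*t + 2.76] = 14.07*t^2 - 7.06*t + 5.93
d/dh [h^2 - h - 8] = 2*h - 1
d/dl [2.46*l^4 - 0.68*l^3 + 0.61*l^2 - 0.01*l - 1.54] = 9.84*l^3 - 2.04*l^2 + 1.22*l - 0.01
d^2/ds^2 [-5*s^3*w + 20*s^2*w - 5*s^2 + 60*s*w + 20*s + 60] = -30*s*w + 40*w - 10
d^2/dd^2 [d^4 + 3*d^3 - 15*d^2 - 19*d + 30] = 12*d^2 + 18*d - 30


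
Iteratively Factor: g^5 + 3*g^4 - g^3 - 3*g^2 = (g + 1)*(g^4 + 2*g^3 - 3*g^2) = (g - 1)*(g + 1)*(g^3 + 3*g^2) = (g - 1)*(g + 1)*(g + 3)*(g^2) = g*(g - 1)*(g + 1)*(g + 3)*(g)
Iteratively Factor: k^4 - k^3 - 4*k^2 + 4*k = (k - 2)*(k^3 + k^2 - 2*k) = (k - 2)*(k + 2)*(k^2 - k) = (k - 2)*(k - 1)*(k + 2)*(k)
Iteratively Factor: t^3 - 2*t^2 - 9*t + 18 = (t - 2)*(t^2 - 9) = (t - 3)*(t - 2)*(t + 3)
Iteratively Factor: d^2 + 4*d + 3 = (d + 1)*(d + 3)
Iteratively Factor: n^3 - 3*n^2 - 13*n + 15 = (n - 5)*(n^2 + 2*n - 3) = (n - 5)*(n + 3)*(n - 1)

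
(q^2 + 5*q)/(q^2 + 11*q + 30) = q/(q + 6)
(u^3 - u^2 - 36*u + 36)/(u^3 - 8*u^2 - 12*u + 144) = (u^2 + 5*u - 6)/(u^2 - 2*u - 24)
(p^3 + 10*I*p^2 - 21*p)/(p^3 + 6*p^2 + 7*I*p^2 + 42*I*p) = (p + 3*I)/(p + 6)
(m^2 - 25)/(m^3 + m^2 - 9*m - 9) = (m^2 - 25)/(m^3 + m^2 - 9*m - 9)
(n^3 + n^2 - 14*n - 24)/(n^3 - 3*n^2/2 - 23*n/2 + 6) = 2*(n + 2)/(2*n - 1)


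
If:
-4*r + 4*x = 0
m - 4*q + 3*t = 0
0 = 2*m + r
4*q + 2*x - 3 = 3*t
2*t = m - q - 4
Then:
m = -1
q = -17/11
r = 2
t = -19/11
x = 2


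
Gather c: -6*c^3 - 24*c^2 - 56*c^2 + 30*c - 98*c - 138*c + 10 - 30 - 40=-6*c^3 - 80*c^2 - 206*c - 60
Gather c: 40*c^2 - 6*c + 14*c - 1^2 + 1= 40*c^2 + 8*c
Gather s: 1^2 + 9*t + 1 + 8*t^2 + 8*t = 8*t^2 + 17*t + 2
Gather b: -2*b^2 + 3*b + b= -2*b^2 + 4*b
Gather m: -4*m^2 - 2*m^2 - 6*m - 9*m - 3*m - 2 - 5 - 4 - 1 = -6*m^2 - 18*m - 12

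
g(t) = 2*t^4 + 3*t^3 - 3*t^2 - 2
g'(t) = 8*t^3 + 9*t^2 - 6*t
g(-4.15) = 325.14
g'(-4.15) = -391.88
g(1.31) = 5.49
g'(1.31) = 25.57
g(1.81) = 27.43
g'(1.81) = 66.06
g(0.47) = -2.25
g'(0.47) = -0.00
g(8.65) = 12911.99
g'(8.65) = 5799.22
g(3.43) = 360.59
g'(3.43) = 408.13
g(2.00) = 42.00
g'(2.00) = 88.00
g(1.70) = 20.77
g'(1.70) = 55.11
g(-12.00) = 35854.00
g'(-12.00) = -12456.00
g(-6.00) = 1834.00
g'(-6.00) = -1368.00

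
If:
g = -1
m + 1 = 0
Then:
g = -1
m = -1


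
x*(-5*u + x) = -5*u*x + x^2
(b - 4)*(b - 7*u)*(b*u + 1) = b^3*u - 7*b^2*u^2 - 4*b^2*u + b^2 + 28*b*u^2 - 7*b*u - 4*b + 28*u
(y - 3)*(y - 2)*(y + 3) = y^3 - 2*y^2 - 9*y + 18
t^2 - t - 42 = (t - 7)*(t + 6)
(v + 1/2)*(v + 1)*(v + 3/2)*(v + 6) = v^4 + 9*v^3 + 83*v^2/4 + 69*v/4 + 9/2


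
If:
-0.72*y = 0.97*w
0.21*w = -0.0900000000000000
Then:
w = -0.43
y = 0.58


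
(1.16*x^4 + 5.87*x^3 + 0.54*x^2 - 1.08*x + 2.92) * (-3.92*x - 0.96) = -4.5472*x^5 - 24.124*x^4 - 7.752*x^3 + 3.7152*x^2 - 10.4096*x - 2.8032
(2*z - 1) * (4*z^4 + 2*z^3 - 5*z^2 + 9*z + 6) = 8*z^5 - 12*z^3 + 23*z^2 + 3*z - 6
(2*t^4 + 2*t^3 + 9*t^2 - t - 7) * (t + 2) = 2*t^5 + 6*t^4 + 13*t^3 + 17*t^2 - 9*t - 14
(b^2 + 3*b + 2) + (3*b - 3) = b^2 + 6*b - 1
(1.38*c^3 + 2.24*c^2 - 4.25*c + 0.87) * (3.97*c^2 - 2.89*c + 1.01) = 5.4786*c^5 + 4.9046*c^4 - 21.9523*c^3 + 17.9988*c^2 - 6.8068*c + 0.8787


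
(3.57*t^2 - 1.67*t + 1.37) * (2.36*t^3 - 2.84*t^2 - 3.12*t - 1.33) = 8.4252*t^5 - 14.08*t^4 - 3.1624*t^3 - 3.4285*t^2 - 2.0533*t - 1.8221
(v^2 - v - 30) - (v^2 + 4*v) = -5*v - 30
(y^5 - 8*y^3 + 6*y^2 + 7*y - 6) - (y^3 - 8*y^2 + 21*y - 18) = y^5 - 9*y^3 + 14*y^2 - 14*y + 12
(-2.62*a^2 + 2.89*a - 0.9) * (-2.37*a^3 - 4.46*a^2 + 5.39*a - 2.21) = 6.2094*a^5 + 4.8359*a^4 - 24.8782*a^3 + 25.3813*a^2 - 11.2379*a + 1.989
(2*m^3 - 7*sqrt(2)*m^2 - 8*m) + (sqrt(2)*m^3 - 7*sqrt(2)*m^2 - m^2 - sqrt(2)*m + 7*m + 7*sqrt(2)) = sqrt(2)*m^3 + 2*m^3 - 14*sqrt(2)*m^2 - m^2 - sqrt(2)*m - m + 7*sqrt(2)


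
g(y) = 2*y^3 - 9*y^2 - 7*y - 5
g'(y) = 6*y^2 - 18*y - 7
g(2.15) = -41.78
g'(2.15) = -17.96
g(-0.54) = -4.16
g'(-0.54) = 4.47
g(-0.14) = -4.20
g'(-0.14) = -4.36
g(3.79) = -51.93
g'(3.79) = 10.96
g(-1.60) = -25.03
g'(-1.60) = 37.16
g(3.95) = -49.81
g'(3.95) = 15.52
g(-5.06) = -459.12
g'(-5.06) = 237.70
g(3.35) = -54.26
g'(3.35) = 0.03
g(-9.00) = -2129.00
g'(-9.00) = 641.00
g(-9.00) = -2129.00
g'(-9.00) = 641.00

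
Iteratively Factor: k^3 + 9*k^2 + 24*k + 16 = (k + 4)*(k^2 + 5*k + 4) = (k + 4)^2*(k + 1)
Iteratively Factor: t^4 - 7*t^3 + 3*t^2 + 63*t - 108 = (t + 3)*(t^3 - 10*t^2 + 33*t - 36) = (t - 3)*(t + 3)*(t^2 - 7*t + 12) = (t - 3)^2*(t + 3)*(t - 4)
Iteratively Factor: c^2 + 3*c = (c + 3)*(c)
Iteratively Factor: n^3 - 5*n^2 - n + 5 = (n - 1)*(n^2 - 4*n - 5) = (n - 1)*(n + 1)*(n - 5)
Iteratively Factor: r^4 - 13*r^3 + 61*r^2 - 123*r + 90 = (r - 5)*(r^3 - 8*r^2 + 21*r - 18) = (r - 5)*(r - 2)*(r^2 - 6*r + 9) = (r - 5)*(r - 3)*(r - 2)*(r - 3)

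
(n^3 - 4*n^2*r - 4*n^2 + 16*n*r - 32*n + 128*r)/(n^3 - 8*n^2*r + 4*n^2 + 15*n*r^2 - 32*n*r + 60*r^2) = (n^2 - 4*n*r - 8*n + 32*r)/(n^2 - 8*n*r + 15*r^2)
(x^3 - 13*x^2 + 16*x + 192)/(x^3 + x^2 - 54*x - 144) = (x - 8)/(x + 6)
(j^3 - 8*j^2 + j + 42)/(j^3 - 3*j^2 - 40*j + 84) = (j^2 - j - 6)/(j^2 + 4*j - 12)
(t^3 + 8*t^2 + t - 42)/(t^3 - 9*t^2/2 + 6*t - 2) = 2*(t^2 + 10*t + 21)/(2*t^2 - 5*t + 2)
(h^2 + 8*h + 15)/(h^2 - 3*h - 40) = (h + 3)/(h - 8)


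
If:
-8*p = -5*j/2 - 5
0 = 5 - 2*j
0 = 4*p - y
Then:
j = 5/2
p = 45/32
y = 45/8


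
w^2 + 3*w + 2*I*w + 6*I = (w + 3)*(w + 2*I)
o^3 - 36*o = o*(o - 6)*(o + 6)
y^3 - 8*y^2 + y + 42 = (y - 7)*(y - 3)*(y + 2)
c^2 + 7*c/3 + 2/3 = (c + 1/3)*(c + 2)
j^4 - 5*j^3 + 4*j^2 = j^2*(j - 4)*(j - 1)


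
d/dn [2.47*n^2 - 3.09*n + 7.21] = 4.94*n - 3.09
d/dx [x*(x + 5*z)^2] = (x + 5*z)*(3*x + 5*z)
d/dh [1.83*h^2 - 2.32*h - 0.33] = 3.66*h - 2.32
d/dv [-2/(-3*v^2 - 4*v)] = 4*(-3*v - 2)/(v^2*(3*v + 4)^2)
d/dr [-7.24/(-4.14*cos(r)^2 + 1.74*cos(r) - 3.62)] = (59.9472*cos(r) - 12.5976)*sin(r)/(4.14*cos(r)^2 - 1.74*cos(r) + 3.62)^2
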